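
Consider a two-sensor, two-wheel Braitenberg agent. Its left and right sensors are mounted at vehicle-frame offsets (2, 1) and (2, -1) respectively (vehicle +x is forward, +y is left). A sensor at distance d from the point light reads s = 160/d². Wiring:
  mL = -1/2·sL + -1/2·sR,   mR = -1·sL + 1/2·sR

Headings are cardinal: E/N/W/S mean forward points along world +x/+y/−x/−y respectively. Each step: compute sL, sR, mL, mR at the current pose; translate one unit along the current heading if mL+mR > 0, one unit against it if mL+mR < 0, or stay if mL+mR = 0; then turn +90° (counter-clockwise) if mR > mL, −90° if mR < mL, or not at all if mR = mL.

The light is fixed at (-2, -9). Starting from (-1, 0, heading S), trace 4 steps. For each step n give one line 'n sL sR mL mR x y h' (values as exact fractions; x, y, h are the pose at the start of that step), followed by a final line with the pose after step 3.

n=0: pose=(-1,0,S); sL=160/53, sR=160/49; mL=-8160/2597, mR=-3600/2597; mL+mR=-240/53 → advance -1; mR−mL=4560/2597 → turn +1·90°
n=1: pose=(-1,1,E); sL=16/13, sR=16/9; mL=-176/117, mR=-40/117; mL+mR=-24/13 → advance -1; mR−mL=136/117 → turn +1·90°
n=2: pose=(-2,1,N); sL=32/29, sR=32/29; mL=-32/29, mR=-16/29; mL+mR=-48/29 → advance -1; mR−mL=16/29 → turn +1·90°
n=3: pose=(-2,0,W); sL=40/17, sR=20/13; mL=-430/221, mR=-350/221; mL+mR=-60/17 → advance -1; mR−mL=80/221 → turn +1·90°

0 160/53 160/49 -8160/2597 -3600/2597 -1 0 S
1 16/13 16/9 -176/117 -40/117 -1 1 E
2 32/29 32/29 -32/29 -16/29 -2 1 N
3 40/17 20/13 -430/221 -350/221 -2 0 W
final -1 0 S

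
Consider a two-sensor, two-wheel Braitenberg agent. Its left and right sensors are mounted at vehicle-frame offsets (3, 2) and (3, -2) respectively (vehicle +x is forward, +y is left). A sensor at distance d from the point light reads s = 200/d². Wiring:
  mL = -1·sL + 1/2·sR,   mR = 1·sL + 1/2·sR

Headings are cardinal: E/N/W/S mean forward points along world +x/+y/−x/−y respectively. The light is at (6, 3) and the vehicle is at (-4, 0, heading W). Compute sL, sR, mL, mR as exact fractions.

100/97 20/17 -730/1649 2670/1649

left sensor world pos  = (-7, -2); dL² = 194
right sensor world pos = (-7, 2); dR² = 170
sL = 200/194 = 100/97
sR = 200/170 = 20/17
mL = -1·sL + 1/2·sR = -730/1649
mR = 1·sL + 1/2·sR = 2670/1649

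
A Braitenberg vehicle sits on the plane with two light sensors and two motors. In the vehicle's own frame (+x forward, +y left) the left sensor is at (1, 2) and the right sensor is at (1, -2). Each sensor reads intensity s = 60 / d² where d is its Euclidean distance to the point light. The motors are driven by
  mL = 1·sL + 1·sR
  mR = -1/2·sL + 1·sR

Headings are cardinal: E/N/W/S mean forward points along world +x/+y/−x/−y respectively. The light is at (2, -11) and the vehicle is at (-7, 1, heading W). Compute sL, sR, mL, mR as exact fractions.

3/10 15/74 93/185 39/740

left sensor world pos  = (-8, -1); dL² = 200
right sensor world pos = (-8, 3); dR² = 296
sL = 60/200 = 3/10
sR = 60/296 = 15/74
mL = 1·sL + 1·sR = 93/185
mR = -1/2·sL + 1·sR = 39/740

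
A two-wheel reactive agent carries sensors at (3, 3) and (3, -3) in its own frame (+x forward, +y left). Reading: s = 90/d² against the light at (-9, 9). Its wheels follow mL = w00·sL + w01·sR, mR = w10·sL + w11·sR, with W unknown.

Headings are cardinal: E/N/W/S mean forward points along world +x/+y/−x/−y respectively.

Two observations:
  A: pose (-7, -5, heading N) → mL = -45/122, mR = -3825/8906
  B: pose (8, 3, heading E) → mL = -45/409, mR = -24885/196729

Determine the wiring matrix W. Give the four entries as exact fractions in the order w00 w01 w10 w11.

-1/2 0 -1 1/2

obs A: pose=(-7,-5,N) → sL=45/61, sR=45/73, mL=-45/122, mR=-3825/8906
obs B: pose=(8,3,E) → sL=90/409, sR=90/481, mL=-45/409, mR=-24885/196729
sensor matrix S = [[45/61, 45/73], [90/409, 90/481]]; det S = 2089800/876034237
solve [mL_A; mL_B] = S·[w00; w01] and [mR_A; mR_B] = S·[w10; w11]:
  w00 = -1/2, w01 = 0, w10 = -1, w11 = 1/2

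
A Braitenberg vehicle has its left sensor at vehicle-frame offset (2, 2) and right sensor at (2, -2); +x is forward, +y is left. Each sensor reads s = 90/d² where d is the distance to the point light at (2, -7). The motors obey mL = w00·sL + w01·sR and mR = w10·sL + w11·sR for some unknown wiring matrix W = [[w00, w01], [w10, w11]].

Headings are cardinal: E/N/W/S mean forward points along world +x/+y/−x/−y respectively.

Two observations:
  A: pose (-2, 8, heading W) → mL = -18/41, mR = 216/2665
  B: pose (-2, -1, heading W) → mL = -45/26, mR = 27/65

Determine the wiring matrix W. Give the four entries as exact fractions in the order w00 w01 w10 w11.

obs A: pose=(-2,8,W) → sL=18/41, sR=18/65, mL=-18/41, mR=216/2665
obs B: pose=(-2,-1,W) → sL=45/26, sR=9/10, mL=-45/26, mR=27/65
sensor matrix S = [[18/41, 18/65], [45/26, 9/10]]; det S = -2916/34645
solve [mL_A; mL_B] = S·[w00; w01] and [mR_A; mR_B] = S·[w10; w11]:
  w00 = -1, w01 = 0, w10 = 1/2, w11 = -1/2

-1 0 1/2 -1/2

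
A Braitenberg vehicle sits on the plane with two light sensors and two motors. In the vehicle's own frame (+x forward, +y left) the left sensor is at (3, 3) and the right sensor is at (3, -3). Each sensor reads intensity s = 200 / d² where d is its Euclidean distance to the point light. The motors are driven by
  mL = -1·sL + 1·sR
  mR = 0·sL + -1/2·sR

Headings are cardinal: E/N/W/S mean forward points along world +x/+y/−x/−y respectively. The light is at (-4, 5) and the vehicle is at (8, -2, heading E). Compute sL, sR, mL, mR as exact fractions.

left sensor world pos  = (11, 1); dL² = 241
right sensor world pos = (11, -5); dR² = 325
sL = 200/241 = 200/241
sR = 200/325 = 8/13
mL = -1·sL + 1·sR = -672/3133
mR = 0·sL + -1/2·sR = -4/13

200/241 8/13 -672/3133 -4/13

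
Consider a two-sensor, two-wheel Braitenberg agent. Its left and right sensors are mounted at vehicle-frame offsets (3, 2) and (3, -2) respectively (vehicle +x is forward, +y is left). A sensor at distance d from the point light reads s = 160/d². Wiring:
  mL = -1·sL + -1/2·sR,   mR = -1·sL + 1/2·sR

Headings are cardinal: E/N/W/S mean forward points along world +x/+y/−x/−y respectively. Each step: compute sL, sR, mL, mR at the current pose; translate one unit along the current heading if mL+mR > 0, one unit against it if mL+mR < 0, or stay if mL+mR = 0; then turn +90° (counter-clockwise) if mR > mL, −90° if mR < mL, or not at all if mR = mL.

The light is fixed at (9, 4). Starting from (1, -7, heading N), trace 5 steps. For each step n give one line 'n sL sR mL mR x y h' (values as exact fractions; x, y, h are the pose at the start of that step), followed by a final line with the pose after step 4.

n=0: pose=(1,-7,N); sL=40/41, sR=8/5; mL=-364/205, mR=-36/205; mL+mR=-80/41 → advance -1; mR−mL=8/5 → turn +1·90°
n=1: pose=(1,-8,W); sL=160/317, sR=160/221; mL=-60720/70057, mR=-10000/70057; mL+mR=-320/317 → advance -1; mR−mL=160/221 → turn +1·90°
n=2: pose=(2,-8,S); sL=16/25, sR=80/153; mL=-3448/3825, mR=-1448/3825; mL+mR=-32/25 → advance -1; mR−mL=80/153 → turn +1·90°
n=3: pose=(2,-7,E); sL=160/97, sR=32/37; mL=-7472/3589, mR=-4368/3589; mL+mR=-320/97 → advance -1; mR−mL=32/37 → turn +1·90°
n=4: pose=(1,-7,N); sL=40/41, sR=8/5; mL=-364/205, mR=-36/205; mL+mR=-80/41 → advance -1; mR−mL=8/5 → turn +1·90°

0 40/41 8/5 -364/205 -36/205 1 -7 N
1 160/317 160/221 -60720/70057 -10000/70057 1 -8 W
2 16/25 80/153 -3448/3825 -1448/3825 2 -8 S
3 160/97 32/37 -7472/3589 -4368/3589 2 -7 E
4 40/41 8/5 -364/205 -36/205 1 -7 N
final 1 -8 W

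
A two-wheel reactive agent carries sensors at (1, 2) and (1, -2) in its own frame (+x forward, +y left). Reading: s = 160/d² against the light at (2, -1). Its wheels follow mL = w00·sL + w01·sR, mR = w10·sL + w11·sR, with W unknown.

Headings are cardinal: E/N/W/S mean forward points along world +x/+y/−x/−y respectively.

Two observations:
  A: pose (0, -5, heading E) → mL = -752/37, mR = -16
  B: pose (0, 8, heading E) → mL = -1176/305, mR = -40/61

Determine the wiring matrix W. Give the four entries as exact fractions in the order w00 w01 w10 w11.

obs A: pose=(0,-5,E) → sL=32, sR=160/37, mL=-752/37, mR=-16
obs B: pose=(0,8,E) → sL=80/61, sR=16/5, mL=-1176/305, mR=-40/61
sensor matrix S = [[32, 160/37], [80/61, 16/5]]; det S = 1091584/11285
solve [mL_A; mL_B] = S·[w00; w01] and [mR_A; mR_B] = S·[w10; w11]:
  w00 = -1/2, w01 = -1, w10 = -1/2, w11 = 0

-1/2 -1 -1/2 0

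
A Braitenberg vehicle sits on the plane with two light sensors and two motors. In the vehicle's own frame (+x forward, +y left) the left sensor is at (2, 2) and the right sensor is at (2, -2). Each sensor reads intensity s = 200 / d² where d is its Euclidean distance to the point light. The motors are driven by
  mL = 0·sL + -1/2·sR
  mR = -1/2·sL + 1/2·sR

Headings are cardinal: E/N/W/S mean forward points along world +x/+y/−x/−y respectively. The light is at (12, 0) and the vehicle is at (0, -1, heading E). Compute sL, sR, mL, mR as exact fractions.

left sensor world pos  = (2, 1); dL² = 101
right sensor world pos = (2, -3); dR² = 109
sL = 200/101 = 200/101
sR = 200/109 = 200/109
mL = 0·sL + -1/2·sR = -100/109
mR = -1/2·sL + 1/2·sR = -800/11009

200/101 200/109 -100/109 -800/11009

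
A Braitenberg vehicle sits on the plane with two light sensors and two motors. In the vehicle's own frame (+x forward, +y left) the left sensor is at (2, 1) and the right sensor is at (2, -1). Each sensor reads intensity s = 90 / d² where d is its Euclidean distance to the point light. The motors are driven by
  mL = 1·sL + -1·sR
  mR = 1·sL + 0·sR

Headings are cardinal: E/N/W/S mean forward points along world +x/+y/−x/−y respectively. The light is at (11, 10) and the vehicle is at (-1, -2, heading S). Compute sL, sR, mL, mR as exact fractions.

left sensor world pos  = (0, -4); dL² = 317
right sensor world pos = (-2, -4); dR² = 365
sL = 90/317 = 90/317
sR = 90/365 = 18/73
mL = 1·sL + -1·sR = 864/23141
mR = 1·sL + 0·sR = 90/317

90/317 18/73 864/23141 90/317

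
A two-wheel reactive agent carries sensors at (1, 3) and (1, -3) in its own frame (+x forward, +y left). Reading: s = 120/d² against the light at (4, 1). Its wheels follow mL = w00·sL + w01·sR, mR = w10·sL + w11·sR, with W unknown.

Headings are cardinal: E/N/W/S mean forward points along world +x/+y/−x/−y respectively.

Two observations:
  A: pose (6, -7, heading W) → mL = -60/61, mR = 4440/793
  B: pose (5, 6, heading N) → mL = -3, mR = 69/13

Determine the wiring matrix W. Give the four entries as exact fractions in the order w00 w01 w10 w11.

obs A: pose=(6,-7,W) → sL=60/61, sR=60/13, mL=-60/61, mR=4440/793
obs B: pose=(5,6,N) → sL=3, sR=30/13, mL=-3, mR=69/13
sensor matrix S = [[60/61, 60/13], [3, 30/13]]; det S = -9180/793
solve [mL_A; mL_B] = S·[w00; w01] and [mR_A; mR_B] = S·[w10; w11]:
  w00 = -1, w01 = 0, w10 = 1, w11 = 1

-1 0 1 1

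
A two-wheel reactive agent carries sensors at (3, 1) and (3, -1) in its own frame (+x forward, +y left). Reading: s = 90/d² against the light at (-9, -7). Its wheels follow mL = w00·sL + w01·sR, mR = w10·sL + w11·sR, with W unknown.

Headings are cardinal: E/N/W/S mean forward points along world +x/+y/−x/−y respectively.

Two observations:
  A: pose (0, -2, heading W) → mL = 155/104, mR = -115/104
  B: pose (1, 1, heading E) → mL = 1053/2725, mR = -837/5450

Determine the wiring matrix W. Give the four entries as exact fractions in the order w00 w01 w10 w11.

1/2 1/2 -1 1/2

obs A: pose=(0,-2,W) → sL=45/26, sR=5/4, mL=155/104, mR=-115/104
obs B: pose=(1,1,E) → sL=9/25, sR=45/109, mL=1053/2725, mR=-837/5450
sensor matrix S = [[45/26, 5/4], [9/25, 45/109]]; det S = 7497/28340
solve [mL_A; mL_B] = S·[w00; w01] and [mR_A; mR_B] = S·[w10; w11]:
  w00 = 1/2, w01 = 1/2, w10 = -1, w11 = 1/2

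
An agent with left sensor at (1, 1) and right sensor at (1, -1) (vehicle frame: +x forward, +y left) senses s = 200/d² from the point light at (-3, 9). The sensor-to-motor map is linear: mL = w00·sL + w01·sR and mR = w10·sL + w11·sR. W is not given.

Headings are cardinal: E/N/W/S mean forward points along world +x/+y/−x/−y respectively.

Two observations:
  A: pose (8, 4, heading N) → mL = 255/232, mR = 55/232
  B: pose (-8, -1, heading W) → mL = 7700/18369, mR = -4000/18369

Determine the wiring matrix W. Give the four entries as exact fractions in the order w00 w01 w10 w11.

obs A: pose=(8,4,N) → sL=50/29, sR=5/4, mL=255/232, mR=55/232
obs B: pose=(-8,-1,W) → sL=200/157, sR=200/117, mL=7700/18369, mR=-4000/18369
sensor matrix S = [[50/29, 5/4], [200/157, 200/117]]; det S = 721750/532701
solve [mL_A; mL_B] = S·[w00; w01] and [mR_A; mR_B] = S·[w10; w11]:
  w00 = 1, w01 = -1/2, w10 = 1/2, w11 = -1/2

1 -1/2 1/2 -1/2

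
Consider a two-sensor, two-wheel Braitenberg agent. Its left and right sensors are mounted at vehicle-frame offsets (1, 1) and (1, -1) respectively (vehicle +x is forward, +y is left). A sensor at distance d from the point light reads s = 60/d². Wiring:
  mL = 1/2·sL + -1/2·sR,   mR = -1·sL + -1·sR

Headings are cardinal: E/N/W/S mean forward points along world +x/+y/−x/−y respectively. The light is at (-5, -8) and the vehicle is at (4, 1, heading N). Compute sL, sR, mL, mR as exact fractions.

left sensor world pos  = (3, 2); dL² = 164
right sensor world pos = (5, 2); dR² = 200
sL = 60/164 = 15/41
sR = 60/200 = 3/10
mL = 1/2·sL + -1/2·sR = 27/820
mR = -1·sL + -1·sR = -273/410

15/41 3/10 27/820 -273/410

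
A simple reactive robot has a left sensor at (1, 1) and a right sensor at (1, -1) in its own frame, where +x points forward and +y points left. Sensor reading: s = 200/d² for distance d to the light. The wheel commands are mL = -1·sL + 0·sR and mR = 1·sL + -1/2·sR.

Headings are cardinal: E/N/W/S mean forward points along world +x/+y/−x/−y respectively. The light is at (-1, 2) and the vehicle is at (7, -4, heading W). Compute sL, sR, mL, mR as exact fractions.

100/49 100/37 -100/49 1250/1813

left sensor world pos  = (6, -5); dL² = 98
right sensor world pos = (6, -3); dR² = 74
sL = 200/98 = 100/49
sR = 200/74 = 100/37
mL = -1·sL + 0·sR = -100/49
mR = 1·sL + -1/2·sR = 1250/1813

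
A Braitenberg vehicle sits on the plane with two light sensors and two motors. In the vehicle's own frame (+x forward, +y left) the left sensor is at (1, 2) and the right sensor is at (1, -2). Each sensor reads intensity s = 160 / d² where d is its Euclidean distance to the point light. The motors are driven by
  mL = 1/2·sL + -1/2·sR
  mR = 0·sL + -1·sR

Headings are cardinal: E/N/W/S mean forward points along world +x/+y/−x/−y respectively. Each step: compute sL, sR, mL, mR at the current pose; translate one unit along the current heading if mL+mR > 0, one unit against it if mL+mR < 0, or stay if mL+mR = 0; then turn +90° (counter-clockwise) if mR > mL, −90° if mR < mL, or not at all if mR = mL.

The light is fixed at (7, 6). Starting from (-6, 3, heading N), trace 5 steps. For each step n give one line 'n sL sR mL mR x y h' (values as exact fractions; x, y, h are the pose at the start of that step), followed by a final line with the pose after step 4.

n=0: pose=(-6,3,N); sL=160/229, sR=32/25; mL=-1664/5725, mR=-32/25; mL+mR=-8992/5725 → advance -1; mR−mL=-5664/5725 → turn -1·90°
n=1: pose=(-6,2,E); sL=40/37, sR=8/9; mL=32/333, mR=-8/9; mL+mR=-88/111 → advance -1; mR−mL=-328/333 → turn -1·90°
n=2: pose=(-7,2,S); sL=160/169, sR=160/281; mL=8960/47489, mR=-160/281; mL+mR=-18080/47489 → advance -1; mR−mL=-36000/47489 → turn -1·90°
n=3: pose=(-7,3,W); sL=16/25, sR=80/113; mL=-96/2825, mR=-80/113; mL+mR=-2096/2825 → advance -1; mR−mL=-1904/2825 → turn -1·90°
n=4: pose=(-6,3,N); sL=160/229, sR=32/25; mL=-1664/5725, mR=-32/25; mL+mR=-8992/5725 → advance -1; mR−mL=-5664/5725 → turn -1·90°

0 160/229 32/25 -1664/5725 -32/25 -6 3 N
1 40/37 8/9 32/333 -8/9 -6 2 E
2 160/169 160/281 8960/47489 -160/281 -7 2 S
3 16/25 80/113 -96/2825 -80/113 -7 3 W
4 160/229 32/25 -1664/5725 -32/25 -6 3 N
final -6 2 E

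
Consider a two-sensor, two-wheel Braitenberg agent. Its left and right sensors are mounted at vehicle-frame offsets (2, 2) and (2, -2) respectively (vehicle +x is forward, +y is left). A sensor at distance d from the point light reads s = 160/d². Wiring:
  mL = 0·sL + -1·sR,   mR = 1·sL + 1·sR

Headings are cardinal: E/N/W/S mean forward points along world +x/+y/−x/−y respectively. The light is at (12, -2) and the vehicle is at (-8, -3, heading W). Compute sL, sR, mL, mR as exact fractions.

left sensor world pos  = (-10, -5); dL² = 493
right sensor world pos = (-10, -1); dR² = 485
sL = 160/493 = 160/493
sR = 160/485 = 32/97
mL = 0·sL + -1·sR = -32/97
mR = 1·sL + 1·sR = 31296/47821

160/493 32/97 -32/97 31296/47821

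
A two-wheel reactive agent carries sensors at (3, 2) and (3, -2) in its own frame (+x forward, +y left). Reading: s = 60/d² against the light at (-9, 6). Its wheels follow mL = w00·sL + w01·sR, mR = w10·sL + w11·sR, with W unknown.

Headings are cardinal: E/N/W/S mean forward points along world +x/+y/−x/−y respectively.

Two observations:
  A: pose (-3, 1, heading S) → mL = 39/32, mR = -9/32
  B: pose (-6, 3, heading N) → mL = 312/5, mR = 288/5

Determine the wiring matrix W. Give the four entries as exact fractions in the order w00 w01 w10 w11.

1 1 1 -1

obs A: pose=(-3,1,S) → sL=15/32, sR=3/4, mL=39/32, mR=-9/32
obs B: pose=(-6,3,N) → sL=60, sR=12/5, mL=312/5, mR=288/5
sensor matrix S = [[15/32, 3/4], [60, 12/5]]; det S = -351/8
solve [mL_A; mL_B] = S·[w00; w01] and [mR_A; mR_B] = S·[w10; w11]:
  w00 = 1, w01 = 1, w10 = 1, w11 = -1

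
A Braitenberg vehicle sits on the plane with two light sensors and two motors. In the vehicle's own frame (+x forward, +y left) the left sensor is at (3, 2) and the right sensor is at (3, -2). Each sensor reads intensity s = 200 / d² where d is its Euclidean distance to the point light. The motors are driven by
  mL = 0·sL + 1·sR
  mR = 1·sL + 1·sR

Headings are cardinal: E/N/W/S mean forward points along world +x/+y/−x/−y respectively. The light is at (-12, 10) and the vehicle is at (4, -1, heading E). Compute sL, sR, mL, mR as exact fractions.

100/221 20/53 20/53 9720/11713

left sensor world pos  = (7, 1); dL² = 442
right sensor world pos = (7, -3); dR² = 530
sL = 200/442 = 100/221
sR = 200/530 = 20/53
mL = 0·sL + 1·sR = 20/53
mR = 1·sL + 1·sR = 9720/11713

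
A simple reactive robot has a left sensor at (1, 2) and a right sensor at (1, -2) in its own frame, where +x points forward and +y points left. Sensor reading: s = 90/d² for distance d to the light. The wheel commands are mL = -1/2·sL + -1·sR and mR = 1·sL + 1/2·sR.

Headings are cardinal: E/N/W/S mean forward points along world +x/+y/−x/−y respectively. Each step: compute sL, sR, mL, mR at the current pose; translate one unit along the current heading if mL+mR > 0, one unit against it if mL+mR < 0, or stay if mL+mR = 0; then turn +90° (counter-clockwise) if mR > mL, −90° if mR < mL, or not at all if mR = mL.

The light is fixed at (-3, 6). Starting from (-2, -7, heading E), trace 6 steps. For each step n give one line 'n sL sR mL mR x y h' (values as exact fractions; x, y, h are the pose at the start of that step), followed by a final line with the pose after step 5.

0 18/25 90/229 -4311/5725 5247/5725 -2 -7 E
1 5/8 9/16 -7/8 29/32 -1 -7 N
2 90/197 90/101 -22275/19897 17955/19897 -1 -6 W
3 45/97 9/17 -2511/3298 2403/3298 0 -6 S
4 90/97 18/37 -3411/3589 4203/3589 0 -5 E
5 45/52 45/68 -1935/1768 2115/1768 1 -5 N
final 1 -4 W

n=0: pose=(-2,-7,E); sL=18/25, sR=90/229; mL=-4311/5725, mR=5247/5725; mL+mR=936/5725 → advance +1; mR−mL=9558/5725 → turn +1·90°
n=1: pose=(-1,-7,N); sL=5/8, sR=9/16; mL=-7/8, mR=29/32; mL+mR=1/32 → advance +1; mR−mL=57/32 → turn +1·90°
n=2: pose=(-1,-6,W); sL=90/197, sR=90/101; mL=-22275/19897, mR=17955/19897; mL+mR=-4320/19897 → advance -1; mR−mL=40230/19897 → turn +1·90°
n=3: pose=(0,-6,S); sL=45/97, sR=9/17; mL=-2511/3298, mR=2403/3298; mL+mR=-54/1649 → advance -1; mR−mL=2457/1649 → turn +1·90°
n=4: pose=(0,-5,E); sL=90/97, sR=18/37; mL=-3411/3589, mR=4203/3589; mL+mR=792/3589 → advance +1; mR−mL=7614/3589 → turn +1·90°
n=5: pose=(1,-5,N); sL=45/52, sR=45/68; mL=-1935/1768, mR=2115/1768; mL+mR=45/442 → advance +1; mR−mL=2025/884 → turn +1·90°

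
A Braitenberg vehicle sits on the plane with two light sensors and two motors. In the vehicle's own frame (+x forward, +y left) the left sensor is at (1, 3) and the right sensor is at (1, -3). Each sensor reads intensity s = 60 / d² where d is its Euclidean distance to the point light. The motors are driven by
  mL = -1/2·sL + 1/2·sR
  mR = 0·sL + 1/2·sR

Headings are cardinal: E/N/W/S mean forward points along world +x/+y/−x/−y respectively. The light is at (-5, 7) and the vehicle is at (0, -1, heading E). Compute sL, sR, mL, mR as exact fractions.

60/61 60/157 -2880/9577 30/157

left sensor world pos  = (1, 2); dL² = 61
right sensor world pos = (1, -4); dR² = 157
sL = 60/61 = 60/61
sR = 60/157 = 60/157
mL = -1/2·sL + 1/2·sR = -2880/9577
mR = 0·sL + 1/2·sR = 30/157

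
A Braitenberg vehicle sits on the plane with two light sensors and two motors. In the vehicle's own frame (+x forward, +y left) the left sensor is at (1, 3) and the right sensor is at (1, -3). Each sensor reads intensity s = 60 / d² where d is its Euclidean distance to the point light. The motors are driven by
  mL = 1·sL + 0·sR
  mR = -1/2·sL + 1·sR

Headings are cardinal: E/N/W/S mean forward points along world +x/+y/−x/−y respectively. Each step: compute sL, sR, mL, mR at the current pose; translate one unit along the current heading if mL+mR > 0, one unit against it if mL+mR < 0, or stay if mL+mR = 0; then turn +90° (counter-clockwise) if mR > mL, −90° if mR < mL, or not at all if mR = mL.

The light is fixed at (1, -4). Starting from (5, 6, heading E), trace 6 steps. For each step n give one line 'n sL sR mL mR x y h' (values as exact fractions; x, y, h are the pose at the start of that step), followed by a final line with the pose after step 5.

0 30/97 30/37 30/97 2355/3589 5 6 E
1 12/25 12/37 12/25 78/925 6 6 N
2 15/58 3/5 15/58 273/580 6 7 E
3 20/51 4/15 20/51 6/85 7 7 N
4 30/137 6/13 30/137 627/1781 7 8 E
5 12/37 60/269 12/37 606/9953 8 8 N
final 8 9 E

n=0: pose=(5,6,E); sL=30/97, sR=30/37; mL=30/97, mR=2355/3589; mL+mR=3465/3589 → advance +1; mR−mL=1245/3589 → turn +1·90°
n=1: pose=(6,6,N); sL=12/25, sR=12/37; mL=12/25, mR=78/925; mL+mR=522/925 → advance +1; mR−mL=-366/925 → turn -1·90°
n=2: pose=(6,7,E); sL=15/58, sR=3/5; mL=15/58, mR=273/580; mL+mR=423/580 → advance +1; mR−mL=123/580 → turn +1·90°
n=3: pose=(7,7,N); sL=20/51, sR=4/15; mL=20/51, mR=6/85; mL+mR=118/255 → advance +1; mR−mL=-82/255 → turn -1·90°
n=4: pose=(7,8,E); sL=30/137, sR=6/13; mL=30/137, mR=627/1781; mL+mR=1017/1781 → advance +1; mR−mL=237/1781 → turn +1·90°
n=5: pose=(8,8,N); sL=12/37, sR=60/269; mL=12/37, mR=606/9953; mL+mR=3834/9953 → advance +1; mR−mL=-2622/9953 → turn -1·90°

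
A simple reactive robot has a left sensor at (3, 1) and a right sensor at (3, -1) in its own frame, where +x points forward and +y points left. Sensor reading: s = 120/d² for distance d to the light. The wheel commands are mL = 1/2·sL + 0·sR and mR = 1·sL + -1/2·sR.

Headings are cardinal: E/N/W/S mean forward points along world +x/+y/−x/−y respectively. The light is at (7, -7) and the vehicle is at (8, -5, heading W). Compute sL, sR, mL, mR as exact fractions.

24 120/13 12 252/13

left sensor world pos  = (5, -6); dL² = 5
right sensor world pos = (5, -4); dR² = 13
sL = 120/5 = 24
sR = 120/13 = 120/13
mL = 1/2·sL + 0·sR = 12
mR = 1·sL + -1/2·sR = 252/13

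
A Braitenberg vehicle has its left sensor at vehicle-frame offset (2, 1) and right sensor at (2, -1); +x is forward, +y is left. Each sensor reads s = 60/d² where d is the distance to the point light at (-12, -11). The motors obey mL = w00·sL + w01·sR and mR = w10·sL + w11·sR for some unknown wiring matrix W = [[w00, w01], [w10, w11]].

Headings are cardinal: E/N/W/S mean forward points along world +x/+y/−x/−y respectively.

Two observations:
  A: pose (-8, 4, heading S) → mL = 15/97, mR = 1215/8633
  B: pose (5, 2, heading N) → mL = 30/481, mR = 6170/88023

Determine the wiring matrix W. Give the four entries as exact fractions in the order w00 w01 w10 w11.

1/2 0 1 -1/2

obs A: pose=(-8,4,S) → sL=30/97, sR=30/89, mL=15/97, mR=1215/8633
obs B: pose=(5,2,N) → sL=60/481, sR=20/183, mL=30/481, mR=6170/88023
sensor matrix S = [[30/97, 30/89], [60/481, 20/183]]; det S = -2088800/253300853
solve [mL_A; mL_B] = S·[w00; w01] and [mR_A; mR_B] = S·[w10; w11]:
  w00 = 1/2, w01 = 0, w10 = 1, w11 = -1/2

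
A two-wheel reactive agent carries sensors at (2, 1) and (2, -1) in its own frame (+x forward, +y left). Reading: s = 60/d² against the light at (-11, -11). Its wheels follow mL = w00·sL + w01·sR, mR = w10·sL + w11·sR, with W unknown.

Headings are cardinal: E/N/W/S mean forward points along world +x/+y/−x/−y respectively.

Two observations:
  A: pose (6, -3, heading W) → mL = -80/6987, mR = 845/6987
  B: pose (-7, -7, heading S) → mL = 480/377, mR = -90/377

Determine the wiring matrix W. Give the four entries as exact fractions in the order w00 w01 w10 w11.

obs A: pose=(6,-3,W) → sL=30/137, sR=10/51, mL=-80/6987, mR=845/6987
obs B: pose=(-7,-7,S) → sL=60/29, sR=60/13, mL=480/377, mR=-90/377
sensor matrix S = [[30/137, 10/51], [60/29, 60/13]]; det S = 531200/878033
solve [mL_A; mL_B] = S·[w00; w01] and [mR_A; mR_B] = S·[w10; w11]:
  w00 = -1/2, w01 = 1/2, w10 = 1, w11 = -1/2

-1/2 1/2 1 -1/2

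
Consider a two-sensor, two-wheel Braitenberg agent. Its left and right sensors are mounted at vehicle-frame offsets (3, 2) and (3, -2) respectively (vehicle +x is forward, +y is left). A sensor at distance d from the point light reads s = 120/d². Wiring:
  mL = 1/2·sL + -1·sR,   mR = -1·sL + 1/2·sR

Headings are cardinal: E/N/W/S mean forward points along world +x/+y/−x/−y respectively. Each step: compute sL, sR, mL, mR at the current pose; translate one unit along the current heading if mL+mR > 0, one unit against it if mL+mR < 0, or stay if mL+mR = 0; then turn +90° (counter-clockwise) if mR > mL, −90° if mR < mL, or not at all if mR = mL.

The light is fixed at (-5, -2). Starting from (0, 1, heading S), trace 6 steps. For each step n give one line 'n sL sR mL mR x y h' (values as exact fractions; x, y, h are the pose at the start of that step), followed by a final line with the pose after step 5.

0 120/49 40/3 -1780/147 620/147 0 1 S
1 6/5 30/17 -99/85 -27/85 0 2 E
2 120/53 24/17 -252/901 -1404/901 -1 2 N
3 60/37 12/5 -294/185 -78/185 -1 1 E
4 120/37 120/61 -780/2257 -5100/2257 -2 1 N
5 30/13 10/3 -85/39 -25/39 -2 0 E
final -3 0 N

n=0: pose=(0,1,S); sL=120/49, sR=40/3; mL=-1780/147, mR=620/147; mL+mR=-1160/147 → advance -1; mR−mL=800/49 → turn +1·90°
n=1: pose=(0,2,E); sL=6/5, sR=30/17; mL=-99/85, mR=-27/85; mL+mR=-126/85 → advance -1; mR−mL=72/85 → turn +1·90°
n=2: pose=(-1,2,N); sL=120/53, sR=24/17; mL=-252/901, mR=-1404/901; mL+mR=-1656/901 → advance -1; mR−mL=-1152/901 → turn -1·90°
n=3: pose=(-1,1,E); sL=60/37, sR=12/5; mL=-294/185, mR=-78/185; mL+mR=-372/185 → advance -1; mR−mL=216/185 → turn +1·90°
n=4: pose=(-2,1,N); sL=120/37, sR=120/61; mL=-780/2257, mR=-5100/2257; mL+mR=-5880/2257 → advance -1; mR−mL=-4320/2257 → turn -1·90°
n=5: pose=(-2,0,E); sL=30/13, sR=10/3; mL=-85/39, mR=-25/39; mL+mR=-110/39 → advance -1; mR−mL=20/13 → turn +1·90°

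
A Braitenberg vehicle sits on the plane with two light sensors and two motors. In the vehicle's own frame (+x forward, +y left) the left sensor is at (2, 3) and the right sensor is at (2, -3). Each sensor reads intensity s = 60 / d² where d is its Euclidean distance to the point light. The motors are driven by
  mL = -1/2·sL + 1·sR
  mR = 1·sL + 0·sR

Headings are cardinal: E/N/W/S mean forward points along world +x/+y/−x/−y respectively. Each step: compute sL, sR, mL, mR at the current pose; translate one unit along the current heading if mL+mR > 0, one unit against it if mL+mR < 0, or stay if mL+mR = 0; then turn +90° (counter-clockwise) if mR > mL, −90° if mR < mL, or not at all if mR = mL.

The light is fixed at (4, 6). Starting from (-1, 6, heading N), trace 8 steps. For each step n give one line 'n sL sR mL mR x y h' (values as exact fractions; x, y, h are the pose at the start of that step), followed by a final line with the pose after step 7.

0 15/17 15/2 120/17 15/17 -1 6 N
1 12/5 60/13 222/65 12/5 -1 7 E
2 30 6/5 -69/5 30 0 7 S
3 60/13 60/13 30/13 60/13 0 6 E
4 3/2 15 57/4 3/2 1 6 N
5 60/17 12 174/17 60/17 1 7 E
6 30 30/13 -165/13 30 2 7 S
7 20/3 20/3 10/3 20/3 2 6 E
final 3 6 N

n=0: pose=(-1,6,N); sL=15/17, sR=15/2; mL=120/17, mR=15/17; mL+mR=135/17 → advance +1; mR−mL=-105/17 → turn -1·90°
n=1: pose=(-1,7,E); sL=12/5, sR=60/13; mL=222/65, mR=12/5; mL+mR=378/65 → advance +1; mR−mL=-66/65 → turn -1·90°
n=2: pose=(0,7,S); sL=30, sR=6/5; mL=-69/5, mR=30; mL+mR=81/5 → advance +1; mR−mL=219/5 → turn +1·90°
n=3: pose=(0,6,E); sL=60/13, sR=60/13; mL=30/13, mR=60/13; mL+mR=90/13 → advance +1; mR−mL=30/13 → turn +1·90°
n=4: pose=(1,6,N); sL=3/2, sR=15; mL=57/4, mR=3/2; mL+mR=63/4 → advance +1; mR−mL=-51/4 → turn -1·90°
n=5: pose=(1,7,E); sL=60/17, sR=12; mL=174/17, mR=60/17; mL+mR=234/17 → advance +1; mR−mL=-114/17 → turn -1·90°
n=6: pose=(2,7,S); sL=30, sR=30/13; mL=-165/13, mR=30; mL+mR=225/13 → advance +1; mR−mL=555/13 → turn +1·90°
n=7: pose=(2,6,E); sL=20/3, sR=20/3; mL=10/3, mR=20/3; mL+mR=10 → advance +1; mR−mL=10/3 → turn +1·90°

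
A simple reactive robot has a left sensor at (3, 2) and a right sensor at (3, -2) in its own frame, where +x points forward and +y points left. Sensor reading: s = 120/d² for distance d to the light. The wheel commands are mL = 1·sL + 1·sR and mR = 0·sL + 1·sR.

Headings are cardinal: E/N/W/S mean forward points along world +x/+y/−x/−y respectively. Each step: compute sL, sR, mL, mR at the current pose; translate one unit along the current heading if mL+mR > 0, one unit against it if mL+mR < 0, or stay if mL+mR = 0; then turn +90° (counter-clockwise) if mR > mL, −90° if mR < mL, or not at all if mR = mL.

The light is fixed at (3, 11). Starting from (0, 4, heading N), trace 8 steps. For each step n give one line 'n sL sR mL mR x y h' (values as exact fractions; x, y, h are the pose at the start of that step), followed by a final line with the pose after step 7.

0 120/41 120/17 6960/697 120/17 0 4 N
1 15/2 15/8 75/8 15/8 0 5 E
2 40/27 120/97 7120/2619 120/97 1 5 S
3 60/53 12/5 936/265 12/5 1 4 W
4 120/41 120/17 6960/697 120/17 0 4 N
5 15/2 15/8 75/8 15/8 0 5 E
6 40/27 120/97 7120/2619 120/97 1 5 S
7 60/53 12/5 936/265 12/5 1 4 W
final 0 4 N

n=0: pose=(0,4,N); sL=120/41, sR=120/17; mL=6960/697, mR=120/17; mL+mR=11880/697 → advance +1; mR−mL=-120/41 → turn -1·90°
n=1: pose=(0,5,E); sL=15/2, sR=15/8; mL=75/8, mR=15/8; mL+mR=45/4 → advance +1; mR−mL=-15/2 → turn -1·90°
n=2: pose=(1,5,S); sL=40/27, sR=120/97; mL=7120/2619, mR=120/97; mL+mR=10360/2619 → advance +1; mR−mL=-40/27 → turn -1·90°
n=3: pose=(1,4,W); sL=60/53, sR=12/5; mL=936/265, mR=12/5; mL+mR=1572/265 → advance +1; mR−mL=-60/53 → turn -1·90°
n=4: pose=(0,4,N); sL=120/41, sR=120/17; mL=6960/697, mR=120/17; mL+mR=11880/697 → advance +1; mR−mL=-120/41 → turn -1·90°
n=5: pose=(0,5,E); sL=15/2, sR=15/8; mL=75/8, mR=15/8; mL+mR=45/4 → advance +1; mR−mL=-15/2 → turn -1·90°
n=6: pose=(1,5,S); sL=40/27, sR=120/97; mL=7120/2619, mR=120/97; mL+mR=10360/2619 → advance +1; mR−mL=-40/27 → turn -1·90°
n=7: pose=(1,4,W); sL=60/53, sR=12/5; mL=936/265, mR=12/5; mL+mR=1572/265 → advance +1; mR−mL=-60/53 → turn -1·90°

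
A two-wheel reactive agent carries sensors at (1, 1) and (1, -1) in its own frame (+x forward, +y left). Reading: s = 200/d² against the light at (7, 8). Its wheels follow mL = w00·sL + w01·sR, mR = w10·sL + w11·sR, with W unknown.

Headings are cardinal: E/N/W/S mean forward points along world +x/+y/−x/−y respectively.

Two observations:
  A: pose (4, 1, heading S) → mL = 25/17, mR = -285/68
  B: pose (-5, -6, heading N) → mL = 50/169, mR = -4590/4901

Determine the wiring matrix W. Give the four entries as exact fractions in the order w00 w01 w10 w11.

1/2 0 -1 -1/2

obs A: pose=(4,1,S) → sL=50/17, sR=5/2, mL=25/17, mR=-285/68
obs B: pose=(-5,-6,N) → sL=100/169, sR=20/29, mL=50/169, mR=-4590/4901
sensor matrix S = [[50/17, 5/2], [100/169, 20/29]]; det S = 45750/83317
solve [mL_A; mL_B] = S·[w00; w01] and [mR_A; mR_B] = S·[w10; w11]:
  w00 = 1/2, w01 = 0, w10 = -1, w11 = -1/2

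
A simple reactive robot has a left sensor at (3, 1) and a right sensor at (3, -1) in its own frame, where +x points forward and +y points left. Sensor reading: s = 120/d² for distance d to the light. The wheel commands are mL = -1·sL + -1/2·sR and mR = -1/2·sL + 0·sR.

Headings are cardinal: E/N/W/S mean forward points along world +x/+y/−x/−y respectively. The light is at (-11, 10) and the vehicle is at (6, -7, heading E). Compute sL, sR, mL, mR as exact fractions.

left sensor world pos  = (9, -6); dL² = 656
right sensor world pos = (9, -8); dR² = 724
sL = 120/656 = 15/82
sR = 120/724 = 30/181
mL = -1·sL + -1/2·sR = -3945/14842
mR = -1/2·sL + 0·sR = -15/164

15/82 30/181 -3945/14842 -15/164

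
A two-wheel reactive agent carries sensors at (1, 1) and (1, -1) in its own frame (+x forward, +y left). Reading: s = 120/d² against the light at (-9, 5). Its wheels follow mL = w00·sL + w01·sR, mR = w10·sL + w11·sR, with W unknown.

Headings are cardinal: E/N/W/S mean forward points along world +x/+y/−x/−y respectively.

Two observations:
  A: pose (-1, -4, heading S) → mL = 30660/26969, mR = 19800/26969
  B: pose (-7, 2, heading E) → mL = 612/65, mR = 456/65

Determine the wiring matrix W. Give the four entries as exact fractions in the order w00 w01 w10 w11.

obs A: pose=(-1,-4,S) → sL=120/181, sR=120/149, mL=30660/26969, mR=19800/26969
obs B: pose=(-7,2,E) → sL=120/13, sR=24/5, mL=612/65, mR=456/65
sensor matrix S = [[120/181, 120/149], [120/13, 24/5]]; det S = -1490688/350597
solve [mL_A; mL_B] = S·[w00; w01] and [mR_A; mR_B] = S·[w10; w11]:
  w00 = 1/2, w01 = 1, w10 = 1/2, w11 = 1/2

1/2 1 1/2 1/2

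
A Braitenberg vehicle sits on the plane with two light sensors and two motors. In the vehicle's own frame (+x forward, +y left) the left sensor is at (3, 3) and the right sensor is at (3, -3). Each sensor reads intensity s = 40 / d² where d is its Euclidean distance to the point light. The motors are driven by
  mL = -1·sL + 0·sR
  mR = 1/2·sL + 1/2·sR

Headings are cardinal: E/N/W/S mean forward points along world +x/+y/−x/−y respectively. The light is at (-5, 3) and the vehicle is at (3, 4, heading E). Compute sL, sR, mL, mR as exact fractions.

left sensor world pos  = (6, 7); dL² = 137
right sensor world pos = (6, 1); dR² = 125
sL = 40/137 = 40/137
sR = 40/125 = 8/25
mL = -1·sL + 0·sR = -40/137
mR = 1/2·sL + 1/2·sR = 1048/3425

40/137 8/25 -40/137 1048/3425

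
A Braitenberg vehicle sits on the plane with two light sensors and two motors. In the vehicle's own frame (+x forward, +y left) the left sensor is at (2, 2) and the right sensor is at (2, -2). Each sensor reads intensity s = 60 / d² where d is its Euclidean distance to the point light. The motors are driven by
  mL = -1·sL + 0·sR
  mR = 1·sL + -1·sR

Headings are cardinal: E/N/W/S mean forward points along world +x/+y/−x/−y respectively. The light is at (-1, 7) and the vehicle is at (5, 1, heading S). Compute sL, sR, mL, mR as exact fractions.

left sensor world pos  = (7, -1); dL² = 128
right sensor world pos = (3, -1); dR² = 80
sL = 60/128 = 15/32
sR = 60/80 = 3/4
mL = -1·sL + 0·sR = -15/32
mR = 1·sL + -1·sR = -9/32

15/32 3/4 -15/32 -9/32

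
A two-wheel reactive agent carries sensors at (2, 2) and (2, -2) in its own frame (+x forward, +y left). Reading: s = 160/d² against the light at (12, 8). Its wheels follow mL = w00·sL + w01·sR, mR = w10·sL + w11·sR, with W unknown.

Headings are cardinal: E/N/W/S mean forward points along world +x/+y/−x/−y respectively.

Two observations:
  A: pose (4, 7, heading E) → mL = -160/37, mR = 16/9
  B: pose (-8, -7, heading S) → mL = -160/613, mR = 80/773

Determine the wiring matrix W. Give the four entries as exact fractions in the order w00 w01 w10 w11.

-1 0 0 1/2

obs A: pose=(4,7,E) → sL=160/37, sR=32/9, mL=-160/37, mR=16/9
obs B: pose=(-8,-7,S) → sL=160/613, sR=160/773, mL=-160/613, mR=80/773
sensor matrix S = [[160/37, 32/9], [160/613, 160/773]]; det S = -5201920/157791717
solve [mL_A; mL_B] = S·[w00; w01] and [mR_A; mR_B] = S·[w10; w11]:
  w00 = -1, w01 = 0, w10 = 0, w11 = 1/2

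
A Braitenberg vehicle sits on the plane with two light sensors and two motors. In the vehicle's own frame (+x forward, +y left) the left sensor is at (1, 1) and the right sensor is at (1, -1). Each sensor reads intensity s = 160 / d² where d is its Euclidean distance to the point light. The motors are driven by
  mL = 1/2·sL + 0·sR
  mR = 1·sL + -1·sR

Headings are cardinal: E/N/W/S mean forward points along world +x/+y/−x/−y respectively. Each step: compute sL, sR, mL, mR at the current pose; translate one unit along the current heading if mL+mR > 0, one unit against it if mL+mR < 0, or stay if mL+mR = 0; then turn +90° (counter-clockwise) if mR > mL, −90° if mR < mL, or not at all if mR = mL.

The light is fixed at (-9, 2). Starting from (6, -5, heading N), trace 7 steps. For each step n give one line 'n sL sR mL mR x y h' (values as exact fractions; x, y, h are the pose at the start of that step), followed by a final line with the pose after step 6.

n=0: pose=(6,-5,N); sL=20/29, sR=40/73; mL=10/29, mR=300/2117; mL+mR=1030/2117 → advance +1; mR−mL=-430/2117 → turn -1·90°
n=1: pose=(6,-4,E); sL=160/281, sR=32/61; mL=80/281, mR=768/17141; mL+mR=5648/17141 → advance +1; mR−mL=-4112/17141 → turn -1·90°
n=2: pose=(7,-4,S); sL=80/169, sR=80/137; mL=40/169, mR=-2560/23153; mL+mR=2920/23153 → advance +1; mR−mL=-8040/23153 → turn -1·90°
n=3: pose=(7,-5,W); sL=160/289, sR=160/261; mL=80/289, mR=-4480/75429; mL+mR=16400/75429 → advance +1; mR−mL=-25360/75429 → turn -1·90°
n=4: pose=(6,-5,N); sL=20/29, sR=40/73; mL=10/29, mR=300/2117; mL+mR=1030/2117 → advance +1; mR−mL=-430/2117 → turn -1·90°
n=5: pose=(6,-4,E); sL=160/281, sR=32/61; mL=80/281, mR=768/17141; mL+mR=5648/17141 → advance +1; mR−mL=-4112/17141 → turn -1·90°
n=6: pose=(7,-4,S); sL=80/169, sR=80/137; mL=40/169, mR=-2560/23153; mL+mR=2920/23153 → advance +1; mR−mL=-8040/23153 → turn -1·90°

0 20/29 40/73 10/29 300/2117 6 -5 N
1 160/281 32/61 80/281 768/17141 6 -4 E
2 80/169 80/137 40/169 -2560/23153 7 -4 S
3 160/289 160/261 80/289 -4480/75429 7 -5 W
4 20/29 40/73 10/29 300/2117 6 -5 N
5 160/281 32/61 80/281 768/17141 6 -4 E
6 80/169 80/137 40/169 -2560/23153 7 -4 S
final 7 -5 W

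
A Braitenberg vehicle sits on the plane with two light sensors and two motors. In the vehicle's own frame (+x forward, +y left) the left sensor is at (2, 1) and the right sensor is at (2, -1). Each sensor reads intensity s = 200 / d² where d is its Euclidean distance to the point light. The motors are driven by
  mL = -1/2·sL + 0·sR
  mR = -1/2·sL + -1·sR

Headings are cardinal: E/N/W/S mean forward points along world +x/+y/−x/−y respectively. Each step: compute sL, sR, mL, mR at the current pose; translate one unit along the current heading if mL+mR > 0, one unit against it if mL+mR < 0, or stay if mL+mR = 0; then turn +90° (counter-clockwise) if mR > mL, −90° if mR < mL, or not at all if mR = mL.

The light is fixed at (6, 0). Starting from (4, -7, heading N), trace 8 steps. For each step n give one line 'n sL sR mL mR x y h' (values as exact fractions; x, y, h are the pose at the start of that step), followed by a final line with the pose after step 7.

n=0: pose=(4,-7,N); sL=100/17, sR=100/13; mL=-50/17, mR=-2350/221; mL+mR=-3000/221 → advance -1; mR−mL=-100/13 → turn -1·90°
n=1: pose=(4,-8,E); sL=200/49, sR=200/81; mL=-100/49, mR=-17900/3969; mL+mR=-26000/3969 → advance -1; mR−mL=-200/81 → turn -1·90°
n=2: pose=(3,-8,S); sL=25/13, sR=50/29; mL=-25/26, mR=-2025/754; mL+mR=-1375/377 → advance -1; mR−mL=-50/29 → turn -1·90°
n=3: pose=(3,-7,W); sL=200/89, sR=200/61; mL=-100/89, mR=-23900/5429; mL+mR=-30000/5429 → advance -1; mR−mL=-200/61 → turn -1·90°
n=4: pose=(4,-7,N); sL=100/17, sR=100/13; mL=-50/17, mR=-2350/221; mL+mR=-3000/221 → advance -1; mR−mL=-100/13 → turn -1·90°
n=5: pose=(4,-8,E); sL=200/49, sR=200/81; mL=-100/49, mR=-17900/3969; mL+mR=-26000/3969 → advance -1; mR−mL=-200/81 → turn -1·90°
n=6: pose=(3,-8,S); sL=25/13, sR=50/29; mL=-25/26, mR=-2025/754; mL+mR=-1375/377 → advance -1; mR−mL=-50/29 → turn -1·90°
n=7: pose=(3,-7,W); sL=200/89, sR=200/61; mL=-100/89, mR=-23900/5429; mL+mR=-30000/5429 → advance -1; mR−mL=-200/61 → turn -1·90°

0 100/17 100/13 -50/17 -2350/221 4 -7 N
1 200/49 200/81 -100/49 -17900/3969 4 -8 E
2 25/13 50/29 -25/26 -2025/754 3 -8 S
3 200/89 200/61 -100/89 -23900/5429 3 -7 W
4 100/17 100/13 -50/17 -2350/221 4 -7 N
5 200/49 200/81 -100/49 -17900/3969 4 -8 E
6 25/13 50/29 -25/26 -2025/754 3 -8 S
7 200/89 200/61 -100/89 -23900/5429 3 -7 W
final 4 -7 N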